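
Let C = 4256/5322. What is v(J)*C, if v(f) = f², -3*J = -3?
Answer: 2128/2661 ≈ 0.79970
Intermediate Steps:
J = 1 (J = -⅓*(-3) = 1)
C = 2128/2661 (C = 4256*(1/5322) = 2128/2661 ≈ 0.79970)
v(J)*C = 1²*(2128/2661) = 1*(2128/2661) = 2128/2661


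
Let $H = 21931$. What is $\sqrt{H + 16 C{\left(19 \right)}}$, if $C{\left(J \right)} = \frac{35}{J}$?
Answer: $\frac{3 \sqrt{880859}}{19} \approx 148.19$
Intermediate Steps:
$\sqrt{H + 16 C{\left(19 \right)}} = \sqrt{21931 + 16 \cdot \frac{35}{19}} = \sqrt{21931 + \frac{560}{19}} = \sqrt{\frac{417249}{19}} = \frac{3 \sqrt{880859}}{19}$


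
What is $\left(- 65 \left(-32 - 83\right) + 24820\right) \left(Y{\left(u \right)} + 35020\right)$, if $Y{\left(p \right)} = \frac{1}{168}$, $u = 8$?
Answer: $\frac{63334381165}{56} \approx 1.131 \cdot 10^{9}$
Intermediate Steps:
$Y{\left(p \right)} = \frac{1}{168}$
$\left(- 65 \left(-32 - 83\right) + 24820\right) \left(Y{\left(u \right)} + 35020\right) = \left(- 65 \left(-32 - 83\right) + 24820\right) \left(\frac{1}{168} + 35020\right) = \left(\left(-65\right) \left(-115\right) + 24820\right) \frac{5883361}{168} = \left(7475 + 24820\right) \frac{5883361}{168} = 32295 \cdot \frac{5883361}{168} = \frac{63334381165}{56}$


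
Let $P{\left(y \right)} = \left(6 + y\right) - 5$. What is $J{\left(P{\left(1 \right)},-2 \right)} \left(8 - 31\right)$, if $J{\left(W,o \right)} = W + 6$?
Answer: $-184$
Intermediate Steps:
$P{\left(y \right)} = 1 + y$
$J{\left(W,o \right)} = 6 + W$
$J{\left(P{\left(1 \right)},-2 \right)} \left(8 - 31\right) = \left(6 + \left(1 + 1\right)\right) \left(8 - 31\right) = \left(6 + 2\right) \left(-23\right) = 8 \left(-23\right) = -184$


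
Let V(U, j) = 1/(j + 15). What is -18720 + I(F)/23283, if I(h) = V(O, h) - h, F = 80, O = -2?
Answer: -13802164933/737295 ≈ -18720.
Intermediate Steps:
V(U, j) = 1/(15 + j)
I(h) = 1/(15 + h) - h
-18720 + I(F)/23283 = -18720 + ((1 - 1*80*(15 + 80))/(15 + 80))/23283 = -18720 + ((1 - 1*80*95)/95)*(1/23283) = -18720 + ((1 - 7600)/95)*(1/23283) = -18720 + ((1/95)*(-7599))*(1/23283) = -18720 - 7599/95*1/23283 = -18720 - 2533/737295 = -13802164933/737295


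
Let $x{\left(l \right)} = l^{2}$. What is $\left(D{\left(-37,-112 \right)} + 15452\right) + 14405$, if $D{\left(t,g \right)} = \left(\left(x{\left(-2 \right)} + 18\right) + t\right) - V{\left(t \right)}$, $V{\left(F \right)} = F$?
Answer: $29879$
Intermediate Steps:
$D{\left(t,g \right)} = 22$ ($D{\left(t,g \right)} = \left(\left(\left(-2\right)^{2} + 18\right) + t\right) - t = \left(\left(4 + 18\right) + t\right) - t = \left(22 + t\right) - t = 22$)
$\left(D{\left(-37,-112 \right)} + 15452\right) + 14405 = \left(22 + 15452\right) + 14405 = 15474 + 14405 = 29879$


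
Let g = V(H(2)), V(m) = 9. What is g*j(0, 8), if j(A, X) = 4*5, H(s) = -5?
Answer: 180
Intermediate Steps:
j(A, X) = 20
g = 9
g*j(0, 8) = 9*20 = 180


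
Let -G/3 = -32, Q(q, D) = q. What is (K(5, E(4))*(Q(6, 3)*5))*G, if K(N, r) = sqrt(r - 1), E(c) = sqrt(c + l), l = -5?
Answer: 2880*sqrt(-1 + I) ≈ 1310.7 + 3164.2*I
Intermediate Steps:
E(c) = sqrt(-5 + c) (E(c) = sqrt(c - 5) = sqrt(-5 + c))
K(N, r) = sqrt(-1 + r)
G = 96 (G = -3*(-32) = 96)
(K(5, E(4))*(Q(6, 3)*5))*G = (sqrt(-1 + sqrt(-5 + 4))*(6*5))*96 = (sqrt(-1 + sqrt(-1))*30)*96 = (sqrt(-1 + I)*30)*96 = (30*sqrt(-1 + I))*96 = 2880*sqrt(-1 + I)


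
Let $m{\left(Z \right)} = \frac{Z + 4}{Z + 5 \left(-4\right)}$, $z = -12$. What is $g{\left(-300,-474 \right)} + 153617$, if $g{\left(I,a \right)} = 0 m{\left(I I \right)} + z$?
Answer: $153605$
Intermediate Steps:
$m{\left(Z \right)} = \frac{4 + Z}{-20 + Z}$ ($m{\left(Z \right)} = \frac{4 + Z}{Z - 20} = \frac{4 + Z}{-20 + Z}$)
$g{\left(I,a \right)} = -12$ ($g{\left(I,a \right)} = 0 \frac{4 + I I}{-20 + I I} - 12 = 0 \frac{4 + I^{2}}{-20 + I^{2}} - 12 = 0 - 12 = -12$)
$g{\left(-300,-474 \right)} + 153617 = -12 + 153617 = 153605$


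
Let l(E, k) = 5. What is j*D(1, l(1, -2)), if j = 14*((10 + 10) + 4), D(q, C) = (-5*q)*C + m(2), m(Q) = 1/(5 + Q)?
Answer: -8352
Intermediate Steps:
D(q, C) = ⅐ - 5*C*q (D(q, C) = (-5*q)*C + 1/(5 + 2) = -5*C*q + 1/7 = -5*C*q + ⅐ = ⅐ - 5*C*q)
j = 336 (j = 14*(20 + 4) = 14*24 = 336)
j*D(1, l(1, -2)) = 336*(⅐ - 5*5*1) = 336*(⅐ - 25) = 336*(-174/7) = -8352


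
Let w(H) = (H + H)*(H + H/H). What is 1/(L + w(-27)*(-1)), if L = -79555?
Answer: -1/80959 ≈ -1.2352e-5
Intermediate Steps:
w(H) = 2*H*(1 + H) (w(H) = (2*H)*(H + 1) = (2*H)*(1 + H) = 2*H*(1 + H))
1/(L + w(-27)*(-1)) = 1/(-79555 + (2*(-27)*(1 - 27))*(-1)) = 1/(-79555 + (2*(-27)*(-26))*(-1)) = 1/(-79555 + 1404*(-1)) = 1/(-79555 - 1404) = 1/(-80959) = -1/80959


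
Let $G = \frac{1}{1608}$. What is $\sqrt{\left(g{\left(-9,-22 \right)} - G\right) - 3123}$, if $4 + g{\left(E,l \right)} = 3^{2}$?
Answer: $\frac{i \sqrt{2015525490}}{804} \approx 55.839 i$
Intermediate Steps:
$G = \frac{1}{1608} \approx 0.00062189$
$g{\left(E,l \right)} = 5$ ($g{\left(E,l \right)} = -4 + 3^{2} = -4 + 9 = 5$)
$\sqrt{\left(g{\left(-9,-22 \right)} - G\right) - 3123} = \sqrt{\left(5 - \frac{1}{1608}\right) - 3123} = \sqrt{\frac{8039}{1608} - 3123} = \sqrt{- \frac{5013745}{1608}} = \frac{i \sqrt{2015525490}}{804}$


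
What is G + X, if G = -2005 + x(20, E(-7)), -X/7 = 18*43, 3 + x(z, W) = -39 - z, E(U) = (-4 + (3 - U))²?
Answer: -7485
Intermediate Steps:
E(U) = (-1 - U)²
x(z, W) = -42 - z (x(z, W) = -3 + (-39 - z) = -42 - z)
X = -5418 (X = -126*43 = -7*774 = -5418)
G = -2067 (G = -2005 + (-42 - 1*20) = -2005 + (-42 - 20) = -2005 - 62 = -2067)
G + X = -2067 - 5418 = -7485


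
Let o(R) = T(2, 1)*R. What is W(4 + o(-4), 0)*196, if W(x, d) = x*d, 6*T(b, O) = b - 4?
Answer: 0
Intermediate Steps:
T(b, O) = -⅔ + b/6 (T(b, O) = (b - 4)/6 = (-4 + b)/6 = -⅔ + b/6)
o(R) = -R/3 (o(R) = (-⅔ + (⅙)*2)*R = (-⅔ + ⅓)*R = -R/3)
W(x, d) = d*x
W(4 + o(-4), 0)*196 = (0*(4 - ⅓*(-4)))*196 = (0*(4 + 4/3))*196 = (0*(16/3))*196 = 0*196 = 0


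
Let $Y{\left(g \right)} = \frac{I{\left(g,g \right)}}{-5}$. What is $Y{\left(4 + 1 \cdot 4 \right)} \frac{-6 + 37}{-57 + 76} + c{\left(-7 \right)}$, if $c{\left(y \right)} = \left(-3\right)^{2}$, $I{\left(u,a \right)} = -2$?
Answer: $\frac{917}{95} \approx 9.6526$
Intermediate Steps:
$c{\left(y \right)} = 9$
$Y{\left(g \right)} = \frac{2}{5}$ ($Y{\left(g \right)} = - \frac{2}{-5} = \left(-2\right) \left(- \frac{1}{5}\right) = \frac{2}{5}$)
$Y{\left(4 + 1 \cdot 4 \right)} \frac{-6 + 37}{-57 + 76} + c{\left(-7 \right)} = \frac{2 \frac{-6 + 37}{-57 + 76}}{5} + 9 = \frac{2 \cdot \frac{31}{19}}{5} + 9 = \frac{2 \cdot 31 \cdot \frac{1}{19}}{5} + 9 = \frac{2}{5} \cdot \frac{31}{19} + 9 = \frac{62}{95} + 9 = \frac{917}{95}$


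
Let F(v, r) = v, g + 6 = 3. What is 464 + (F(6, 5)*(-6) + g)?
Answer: 425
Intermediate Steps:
g = -3 (g = -6 + 3 = -3)
464 + (F(6, 5)*(-6) + g) = 464 + (6*(-6) - 3) = 464 + (-36 - 3) = 464 - 39 = 425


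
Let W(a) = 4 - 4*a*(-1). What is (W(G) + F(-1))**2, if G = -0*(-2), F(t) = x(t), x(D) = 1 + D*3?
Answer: 4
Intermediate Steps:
x(D) = 1 + 3*D
F(t) = 1 + 3*t
G = 0 (G = -1*0 = 0)
W(a) = 4 + 4*a
(W(G) + F(-1))**2 = ((4 + 4*0) + (1 + 3*(-1)))**2 = ((4 + 0) + (1 - 3))**2 = (4 - 2)**2 = 2**2 = 4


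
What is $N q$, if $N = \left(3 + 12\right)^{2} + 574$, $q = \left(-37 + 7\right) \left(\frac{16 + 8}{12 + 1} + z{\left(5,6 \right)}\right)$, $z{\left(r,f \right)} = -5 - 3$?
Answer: $\frac{1917600}{13} \approx 1.4751 \cdot 10^{5}$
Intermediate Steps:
$z{\left(r,f \right)} = -8$
$q = \frac{2400}{13}$ ($q = \left(-37 + 7\right) \left(\frac{16 + 8}{12 + 1} - 8\right) = - 30 \left(\frac{24}{13} - 8\right) = \left(-30\right) \left(- \frac{80}{13}\right) = \frac{2400}{13} \approx 184.62$)
$N = 799$ ($N = 15^{2} + 574 = 225 + 574 = 799$)
$N q = 799 \cdot \frac{2400}{13} = \frac{1917600}{13}$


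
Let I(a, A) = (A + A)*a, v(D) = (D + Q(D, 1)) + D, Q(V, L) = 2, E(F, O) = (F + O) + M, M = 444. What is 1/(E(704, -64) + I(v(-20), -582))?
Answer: 1/45316 ≈ 2.2067e-5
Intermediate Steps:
E(F, O) = 444 + F + O (E(F, O) = (F + O) + 444 = 444 + F + O)
v(D) = 2 + 2*D (v(D) = (D + 2) + D = (2 + D) + D = 2 + 2*D)
I(a, A) = 2*A*a (I(a, A) = (2*A)*a = 2*A*a)
1/(E(704, -64) + I(v(-20), -582)) = 1/((444 + 704 - 64) + 2*(-582)*(2 + 2*(-20))) = 1/(1084 + 2*(-582)*(2 - 40)) = 1/(1084 + 2*(-582)*(-38)) = 1/(1084 + 44232) = 1/45316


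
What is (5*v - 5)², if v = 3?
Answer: 100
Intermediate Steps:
(5*v - 5)² = (5*3 - 5)² = (15 - 5)² = 10² = 100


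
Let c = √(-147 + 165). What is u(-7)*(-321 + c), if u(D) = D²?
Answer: -15729 + 147*√2 ≈ -15521.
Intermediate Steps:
c = 3*√2 (c = √18 = 3*√2 ≈ 4.2426)
u(-7)*(-321 + c) = (-7)²*(-321 + 3*√2) = 49*(-321 + 3*√2) = -15729 + 147*√2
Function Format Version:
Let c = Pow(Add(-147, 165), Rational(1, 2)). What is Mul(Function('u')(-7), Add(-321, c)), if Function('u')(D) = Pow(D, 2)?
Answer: Add(-15729, Mul(147, Pow(2, Rational(1, 2)))) ≈ -15521.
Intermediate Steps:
c = Mul(3, Pow(2, Rational(1, 2))) (c = Pow(18, Rational(1, 2)) = Mul(3, Pow(2, Rational(1, 2))) ≈ 4.2426)
Mul(Function('u')(-7), Add(-321, c)) = Mul(Pow(-7, 2), Add(-321, Mul(3, Pow(2, Rational(1, 2))))) = Mul(49, Add(-321, Mul(3, Pow(2, Rational(1, 2))))) = Add(-15729, Mul(147, Pow(2, Rational(1, 2))))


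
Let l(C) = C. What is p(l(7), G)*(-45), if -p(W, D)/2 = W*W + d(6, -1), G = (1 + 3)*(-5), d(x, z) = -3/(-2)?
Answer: 4545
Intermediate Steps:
d(x, z) = 3/2 (d(x, z) = -3*(-½) = 3/2)
G = -20 (G = 4*(-5) = -20)
p(W, D) = -3 - 2*W² (p(W, D) = -2*(W*W + 3/2) = -2*(W² + 3/2) = -2*(3/2 + W²) = -3 - 2*W²)
p(l(7), G)*(-45) = (-3 - 2*7²)*(-45) = (-3 - 2*49)*(-45) = (-3 - 98)*(-45) = -101*(-45) = 4545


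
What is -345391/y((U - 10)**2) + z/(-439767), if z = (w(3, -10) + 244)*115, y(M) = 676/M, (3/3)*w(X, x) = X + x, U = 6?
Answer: -202523620561/24773541 ≈ -8175.0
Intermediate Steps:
w(X, x) = X + x
z = 27255 (z = ((3 - 10) + 244)*115 = (-7 + 244)*115 = 237*115 = 27255)
-345391/y((U - 10)**2) + z/(-439767) = -345391*(6 - 10)**2/676 + 27255/(-439767) = -345391/(676/((-4)**2)) + 27255*(-1/439767) = -345391/(676/16) - 9085/146589 = -345391/(676*(1/16)) - 9085/146589 = -345391/169/4 - 9085/146589 = -345391*4/169 - 9085/146589 = -1381564/169 - 9085/146589 = -202523620561/24773541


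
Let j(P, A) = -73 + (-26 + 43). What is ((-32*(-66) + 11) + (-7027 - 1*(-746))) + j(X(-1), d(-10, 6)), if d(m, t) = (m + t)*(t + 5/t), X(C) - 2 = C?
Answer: -4214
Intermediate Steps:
X(C) = 2 + C
j(P, A) = -56 (j(P, A) = -73 + 17 = -56)
((-32*(-66) + 11) + (-7027 - 1*(-746))) + j(X(-1), d(-10, 6)) = ((-32*(-66) + 11) + (-7027 - 1*(-746))) - 56 = ((2112 + 11) + (-7027 + 746)) - 56 = (2123 - 6281) - 56 = -4158 - 56 = -4214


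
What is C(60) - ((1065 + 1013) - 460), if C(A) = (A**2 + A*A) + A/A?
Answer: 5583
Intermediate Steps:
C(A) = 1 + 2*A**2 (C(A) = (A**2 + A**2) + 1 = 2*A**2 + 1 = 1 + 2*A**2)
C(60) - ((1065 + 1013) - 460) = (1 + 2*60**2) - ((1065 + 1013) - 460) = (1 + 2*3600) - (2078 - 460) = (1 + 7200) - 1*1618 = 7201 - 1618 = 5583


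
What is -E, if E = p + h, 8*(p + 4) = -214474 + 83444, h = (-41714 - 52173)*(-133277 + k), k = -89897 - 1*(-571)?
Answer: -83598045913/4 ≈ -2.0899e+10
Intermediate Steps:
k = -89326 (k = -89897 + 571 = -89326)
h = 20899527861 (h = (-41714 - 52173)*(-133277 - 89326) = -93887*(-222603) = 20899527861)
p = -65531/4 (p = -4 + (-214474 + 83444)/8 = -4 + (⅛)*(-131030) = -4 - 65515/4 = -65531/4 ≈ -16383.)
E = 83598045913/4 (E = -65531/4 + 20899527861 = 83598045913/4 ≈ 2.0899e+10)
-E = -1*83598045913/4 = -83598045913/4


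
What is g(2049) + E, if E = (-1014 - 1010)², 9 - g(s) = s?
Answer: 4094536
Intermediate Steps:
g(s) = 9 - s
E = 4096576 (E = (-2024)² = 4096576)
g(2049) + E = (9 - 1*2049) + 4096576 = (9 - 2049) + 4096576 = -2040 + 4096576 = 4094536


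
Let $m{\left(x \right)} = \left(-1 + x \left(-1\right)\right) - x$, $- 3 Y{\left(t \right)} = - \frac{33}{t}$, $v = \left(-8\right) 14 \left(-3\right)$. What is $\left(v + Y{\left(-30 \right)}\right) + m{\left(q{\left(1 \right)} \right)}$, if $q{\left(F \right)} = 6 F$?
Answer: $\frac{9679}{30} \approx 322.63$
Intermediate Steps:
$v = 336$ ($v = \left(-112\right) \left(-3\right) = 336$)
$Y{\left(t \right)} = \frac{11}{t}$ ($Y{\left(t \right)} = - \frac{\left(-33\right) \frac{1}{t}}{3} = \frac{11}{t}$)
$m{\left(x \right)} = -1 - 2 x$ ($m{\left(x \right)} = \left(-1 - x\right) - x = -1 - 2 x$)
$\left(v + Y{\left(-30 \right)}\right) + m{\left(q{\left(1 \right)} \right)} = \left(336 + \frac{11}{-30}\right) - \left(1 + 2 \cdot 6 \cdot 1\right) = \left(336 + 11 \left(- \frac{1}{30}\right)\right) - 13 = \left(336 - \frac{11}{30}\right) - 13 = \frac{10069}{30} - 13 = \frac{9679}{30}$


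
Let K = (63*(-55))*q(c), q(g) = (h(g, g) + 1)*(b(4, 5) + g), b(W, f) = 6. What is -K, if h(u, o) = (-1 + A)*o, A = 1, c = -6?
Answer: 0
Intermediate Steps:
h(u, o) = 0 (h(u, o) = (-1 + 1)*o = 0*o = 0)
q(g) = 6 + g (q(g) = (0 + 1)*(6 + g) = 1*(6 + g) = 6 + g)
K = 0 (K = (63*(-55))*(6 - 6) = -3465*0 = 0)
-K = -1*0 = 0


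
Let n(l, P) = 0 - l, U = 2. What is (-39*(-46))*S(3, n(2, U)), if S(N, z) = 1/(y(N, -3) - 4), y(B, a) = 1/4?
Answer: -2392/5 ≈ -478.40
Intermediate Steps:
y(B, a) = 1/4
n(l, P) = -l
S(N, z) = -4/15 (S(N, z) = 1/(1/4 - 4) = 1/(-15/4) = -4/15)
(-39*(-46))*S(3, n(2, U)) = -39*(-46)*(-4/15) = 1794*(-4/15) = -2392/5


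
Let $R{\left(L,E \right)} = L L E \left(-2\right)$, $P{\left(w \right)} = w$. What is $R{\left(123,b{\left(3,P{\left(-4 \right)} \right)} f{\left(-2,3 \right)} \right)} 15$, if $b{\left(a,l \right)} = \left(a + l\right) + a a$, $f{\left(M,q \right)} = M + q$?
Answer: $-3630960$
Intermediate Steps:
$b{\left(a,l \right)} = a + l + a^{2}$ ($b{\left(a,l \right)} = \left(a + l\right) + a^{2} = a + l + a^{2}$)
$R{\left(L,E \right)} = - 2 E L^{2}$ ($R{\left(L,E \right)} = L^{2} E \left(-2\right) = E L^{2} \left(-2\right) = - 2 E L^{2}$)
$R{\left(123,b{\left(3,P{\left(-4 \right)} \right)} f{\left(-2,3 \right)} \right)} 15 = - 2 \left(3 - 4 + 3^{2}\right) \left(-2 + 3\right) 123^{2} \cdot 15 = \left(-2\right) \left(3 - 4 + 9\right) 1 \cdot 15129 \cdot 15 = \left(-2\right) 8 \cdot 1 \cdot 15129 \cdot 15 = \left(-2\right) 8 \cdot 15129 \cdot 15 = \left(-242064\right) 15 = -3630960$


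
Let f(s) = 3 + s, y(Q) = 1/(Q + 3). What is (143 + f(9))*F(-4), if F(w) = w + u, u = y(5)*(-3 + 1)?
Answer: -2635/4 ≈ -658.75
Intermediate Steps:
y(Q) = 1/(3 + Q)
u = -1/4 (u = (-3 + 1)/(3 + 5) = -2/8 = (1/8)*(-2) = -1/4 ≈ -0.25000)
F(w) = -1/4 + w (F(w) = w - 1/4 = -1/4 + w)
(143 + f(9))*F(-4) = (143 + (3 + 9))*(-1/4 - 4) = (143 + 12)*(-17/4) = 155*(-17/4) = -2635/4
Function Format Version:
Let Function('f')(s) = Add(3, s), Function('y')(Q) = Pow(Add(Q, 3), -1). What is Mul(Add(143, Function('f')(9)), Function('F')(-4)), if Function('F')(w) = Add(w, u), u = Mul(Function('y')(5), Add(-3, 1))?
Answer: Rational(-2635, 4) ≈ -658.75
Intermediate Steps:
Function('y')(Q) = Pow(Add(3, Q), -1)
u = Rational(-1, 4) (u = Mul(Pow(Add(3, 5), -1), Add(-3, 1)) = Mul(Pow(8, -1), -2) = Mul(Rational(1, 8), -2) = Rational(-1, 4) ≈ -0.25000)
Function('F')(w) = Add(Rational(-1, 4), w) (Function('F')(w) = Add(w, Rational(-1, 4)) = Add(Rational(-1, 4), w))
Mul(Add(143, Function('f')(9)), Function('F')(-4)) = Mul(Add(143, Add(3, 9)), Add(Rational(-1, 4), -4)) = Mul(Add(143, 12), Rational(-17, 4)) = Mul(155, Rational(-17, 4)) = Rational(-2635, 4)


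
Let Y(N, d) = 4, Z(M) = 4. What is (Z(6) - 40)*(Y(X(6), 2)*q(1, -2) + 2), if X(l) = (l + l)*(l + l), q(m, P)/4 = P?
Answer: 1080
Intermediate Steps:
q(m, P) = 4*P
X(l) = 4*l**2 (X(l) = (2*l)*(2*l) = 4*l**2)
(Z(6) - 40)*(Y(X(6), 2)*q(1, -2) + 2) = (4 - 40)*(4*(4*(-2)) + 2) = -36*(4*(-8) + 2) = -36*(-32 + 2) = -36*(-30) = 1080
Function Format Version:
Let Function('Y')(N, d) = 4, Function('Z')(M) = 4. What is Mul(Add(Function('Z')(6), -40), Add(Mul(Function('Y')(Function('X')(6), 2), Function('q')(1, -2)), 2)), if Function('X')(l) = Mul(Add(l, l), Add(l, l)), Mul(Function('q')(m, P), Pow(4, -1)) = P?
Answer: 1080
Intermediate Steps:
Function('q')(m, P) = Mul(4, P)
Function('X')(l) = Mul(4, Pow(l, 2)) (Function('X')(l) = Mul(Mul(2, l), Mul(2, l)) = Mul(4, Pow(l, 2)))
Mul(Add(Function('Z')(6), -40), Add(Mul(Function('Y')(Function('X')(6), 2), Function('q')(1, -2)), 2)) = Mul(Add(4, -40), Add(Mul(4, Mul(4, -2)), 2)) = Mul(-36, Add(Mul(4, -8), 2)) = Mul(-36, Add(-32, 2)) = Mul(-36, -30) = 1080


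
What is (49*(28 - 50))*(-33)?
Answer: 35574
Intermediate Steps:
(49*(28 - 50))*(-33) = (49*(-22))*(-33) = -1078*(-33) = 35574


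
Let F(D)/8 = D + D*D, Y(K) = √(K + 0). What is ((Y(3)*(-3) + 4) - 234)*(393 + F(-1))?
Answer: -90390 - 1179*√3 ≈ -92432.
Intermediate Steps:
Y(K) = √K
F(D) = 8*D + 8*D² (F(D) = 8*(D + D*D) = 8*(D + D²) = 8*D + 8*D²)
((Y(3)*(-3) + 4) - 234)*(393 + F(-1)) = ((√3*(-3) + 4) - 234)*(393 + 8*(-1)*(1 - 1)) = ((-3*√3 + 4) - 234)*(393 + 8*(-1)*0) = ((4 - 3*√3) - 234)*(393 + 0) = (-230 - 3*√3)*393 = -90390 - 1179*√3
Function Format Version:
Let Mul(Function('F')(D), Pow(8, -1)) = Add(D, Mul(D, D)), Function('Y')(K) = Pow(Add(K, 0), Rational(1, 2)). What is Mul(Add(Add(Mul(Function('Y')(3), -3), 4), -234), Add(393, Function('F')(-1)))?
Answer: Add(-90390, Mul(-1179, Pow(3, Rational(1, 2)))) ≈ -92432.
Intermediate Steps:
Function('Y')(K) = Pow(K, Rational(1, 2))
Function('F')(D) = Add(Mul(8, D), Mul(8, Pow(D, 2))) (Function('F')(D) = Mul(8, Add(D, Mul(D, D))) = Mul(8, Add(D, Pow(D, 2))) = Add(Mul(8, D), Mul(8, Pow(D, 2))))
Mul(Add(Add(Mul(Function('Y')(3), -3), 4), -234), Add(393, Function('F')(-1))) = Mul(Add(Add(Mul(Pow(3, Rational(1, 2)), -3), 4), -234), Add(393, Mul(8, -1, Add(1, -1)))) = Mul(Add(Add(Mul(-3, Pow(3, Rational(1, 2))), 4), -234), Add(393, Mul(8, -1, 0))) = Mul(Add(Add(4, Mul(-3, Pow(3, Rational(1, 2)))), -234), Add(393, 0)) = Mul(Add(-230, Mul(-3, Pow(3, Rational(1, 2)))), 393) = Add(-90390, Mul(-1179, Pow(3, Rational(1, 2))))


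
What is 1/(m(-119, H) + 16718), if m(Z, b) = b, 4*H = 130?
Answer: 2/33501 ≈ 5.9700e-5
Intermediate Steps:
H = 65/2 (H = (¼)*130 = 65/2 ≈ 32.500)
1/(m(-119, H) + 16718) = 1/(65/2 + 16718) = 1/(33501/2) = 2/33501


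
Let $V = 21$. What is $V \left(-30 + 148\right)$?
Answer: $2478$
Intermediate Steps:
$V \left(-30 + 148\right) = 21 \left(-30 + 148\right) = 21 \cdot 118 = 2478$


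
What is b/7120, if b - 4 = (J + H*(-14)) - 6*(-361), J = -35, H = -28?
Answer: 2527/7120 ≈ 0.35492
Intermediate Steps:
b = 2527 (b = 4 + ((-35 - 28*(-14)) - 6*(-361)) = 4 + ((-35 + 392) - 1*(-2166)) = 4 + (357 + 2166) = 4 + 2523 = 2527)
b/7120 = 2527/7120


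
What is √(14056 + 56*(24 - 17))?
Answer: 4*√903 ≈ 120.20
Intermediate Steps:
√(14056 + 56*(24 - 17)) = √(14056 + 56*7) = √(14056 + 392) = √14448 = 4*√903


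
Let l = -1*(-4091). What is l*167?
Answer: 683197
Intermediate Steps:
l = 4091
l*167 = 4091*167 = 683197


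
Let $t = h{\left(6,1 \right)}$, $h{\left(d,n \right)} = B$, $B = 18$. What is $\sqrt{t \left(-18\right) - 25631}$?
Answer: $i \sqrt{25955} \approx 161.11 i$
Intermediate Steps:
$h{\left(d,n \right)} = 18$
$t = 18$
$\sqrt{t \left(-18\right) - 25631} = \sqrt{18 \left(-18\right) - 25631} = \sqrt{-324 - 25631} = \sqrt{-25955} = i \sqrt{25955}$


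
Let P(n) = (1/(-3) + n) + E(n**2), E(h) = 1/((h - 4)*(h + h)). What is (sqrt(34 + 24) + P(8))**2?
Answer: 765327929/6553600 + 19627*sqrt(58)/1280 ≈ 233.56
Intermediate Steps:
E(h) = 1/(2*h*(-4 + h)) (E(h) = 1/((-4 + h)*(2*h)) = 1/(2*h*(-4 + h)))
P(n) = -1/3 + n + 1/(2*n**2*(-4 + n**2)) (P(n) = (1/(-3) + n) + 1/(2*(n**2)*(-4 + n**2)) = (1*(-1/3) + n) + 1/(2*n**2*(-4 + n**2)) = (-1/3 + n) + 1/(2*n**2*(-4 + n**2)) = -1/3 + n + 1/(2*n**2*(-4 + n**2)))
(sqrt(34 + 24) + P(8))**2 = (sqrt(34 + 24) + (1/6)*(3 + 2*8**2*(-1 + 3*8)*(-4 + 8**2))/(8**2*(-4 + 8**2)))**2 = (sqrt(58) + (1/6)*(1/64)*(3 + 2*64*(-1 + 24)*(-4 + 64))/(-4 + 64))**2 = (sqrt(58) + (1/6)*(1/64)*(3 + 2*64*23*60)/60)**2 = (sqrt(58) + (1/6)*(1/64)*(1/60)*(3 + 176640))**2 = (sqrt(58) + (1/6)*(1/64)*(1/60)*176643)**2 = (sqrt(58) + 19627/2560)**2 = (19627/2560 + sqrt(58))**2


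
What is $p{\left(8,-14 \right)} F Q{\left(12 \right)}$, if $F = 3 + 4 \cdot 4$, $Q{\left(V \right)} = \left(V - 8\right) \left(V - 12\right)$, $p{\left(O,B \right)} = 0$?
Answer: $0$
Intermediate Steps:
$Q{\left(V \right)} = \left(-12 + V\right) \left(-8 + V\right)$ ($Q{\left(V \right)} = \left(-8 + V\right) \left(-12 + V\right) = \left(-12 + V\right) \left(-8 + V\right)$)
$F = 19$ ($F = 3 + 16 = 19$)
$p{\left(8,-14 \right)} F Q{\left(12 \right)} = 0 \cdot 19 \left(96 + 12^{2} - 240\right) = 0 \left(96 + 144 - 240\right) = 0 \cdot 0 = 0$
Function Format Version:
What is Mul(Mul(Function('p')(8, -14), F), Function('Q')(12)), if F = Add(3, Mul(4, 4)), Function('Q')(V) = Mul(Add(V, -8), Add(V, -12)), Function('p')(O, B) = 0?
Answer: 0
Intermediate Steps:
Function('Q')(V) = Mul(Add(-12, V), Add(-8, V)) (Function('Q')(V) = Mul(Add(-8, V), Add(-12, V)) = Mul(Add(-12, V), Add(-8, V)))
F = 19 (F = Add(3, 16) = 19)
Mul(Mul(Function('p')(8, -14), F), Function('Q')(12)) = Mul(Mul(0, 19), Add(96, Pow(12, 2), Mul(-20, 12))) = Mul(0, Add(96, 144, -240)) = Mul(0, 0) = 0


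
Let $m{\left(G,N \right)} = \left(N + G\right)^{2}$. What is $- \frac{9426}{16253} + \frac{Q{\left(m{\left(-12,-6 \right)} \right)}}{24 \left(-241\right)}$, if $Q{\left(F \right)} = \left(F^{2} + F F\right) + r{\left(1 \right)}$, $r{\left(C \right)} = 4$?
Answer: $- \frac{866733713}{23501838} \approx -36.879$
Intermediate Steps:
$m{\left(G,N \right)} = \left(G + N\right)^{2}$
$Q{\left(F \right)} = 4 + 2 F^{2}$ ($Q{\left(F \right)} = \left(F^{2} + F F\right) + 4 = \left(F^{2} + F^{2}\right) + 4 = 2 F^{2} + 4 = 4 + 2 F^{2}$)
$- \frac{9426}{16253} + \frac{Q{\left(m{\left(-12,-6 \right)} \right)}}{24 \left(-241\right)} = - \frac{9426}{16253} + \frac{4 + 2 \left(\left(-12 - 6\right)^{2}\right)^{2}}{24 \left(-241\right)} = \left(-9426\right) \frac{1}{16253} + \frac{4 + 2 \left(\left(-18\right)^{2}\right)^{2}}{-5784} = - \frac{9426}{16253} + \left(4 + 2 \cdot 324^{2}\right) \left(- \frac{1}{5784}\right) = - \frac{9426}{16253} + \left(4 + 2 \cdot 104976\right) \left(- \frac{1}{5784}\right) = - \frac{9426}{16253} + \left(4 + 209952\right) \left(- \frac{1}{5784}\right) = - \frac{9426}{16253} + 209956 \left(- \frac{1}{5784}\right) = - \frac{9426}{16253} - \frac{52489}{1446} = - \frac{866733713}{23501838}$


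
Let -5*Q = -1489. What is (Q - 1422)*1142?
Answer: -6419182/5 ≈ -1.2838e+6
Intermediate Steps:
Q = 1489/5 (Q = -⅕*(-1489) = 1489/5 ≈ 297.80)
(Q - 1422)*1142 = (1489/5 - 1422)*1142 = -5621/5*1142 = -6419182/5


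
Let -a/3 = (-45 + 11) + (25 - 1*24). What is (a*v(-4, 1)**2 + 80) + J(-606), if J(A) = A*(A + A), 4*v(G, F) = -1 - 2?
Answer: 11753723/16 ≈ 7.3461e+5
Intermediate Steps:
v(G, F) = -3/4 (v(G, F) = (-1 - 2)/4 = (1/4)*(-3) = -3/4)
J(A) = 2*A**2 (J(A) = A*(2*A) = 2*A**2)
a = 99 (a = -3*((-45 + 11) + (25 - 1*24)) = -3*(-34 + (25 - 24)) = -3*(-34 + 1) = -3*(-33) = 99)
(a*v(-4, 1)**2 + 80) + J(-606) = (99*(-3/4)**2 + 80) + 2*(-606)**2 = (99*(9/16) + 80) + 2*367236 = (891/16 + 80) + 734472 = 2171/16 + 734472 = 11753723/16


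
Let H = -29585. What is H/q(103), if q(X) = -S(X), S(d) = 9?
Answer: 29585/9 ≈ 3287.2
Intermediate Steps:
q(X) = -9 (q(X) = -1*9 = -9)
H/q(103) = -29585/(-9) = -29585*(-1/9) = 29585/9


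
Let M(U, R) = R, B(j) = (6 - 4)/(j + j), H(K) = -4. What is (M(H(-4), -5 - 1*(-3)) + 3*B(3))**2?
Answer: 1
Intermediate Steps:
B(j) = 1/j (B(j) = 2/((2*j)) = 2*(1/(2*j)) = 1/j)
(M(H(-4), -5 - 1*(-3)) + 3*B(3))**2 = ((-5 - 1*(-3)) + 3/3)**2 = ((-5 + 3) + 3*(1/3))**2 = (-2 + 1)**2 = (-1)**2 = 1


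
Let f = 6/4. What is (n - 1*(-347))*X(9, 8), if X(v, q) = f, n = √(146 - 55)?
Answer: 1041/2 + 3*√91/2 ≈ 534.81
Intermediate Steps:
n = √91 ≈ 9.5394
f = 3/2 (f = 6*(¼) = 3/2 ≈ 1.5000)
X(v, q) = 3/2
(n - 1*(-347))*X(9, 8) = (√91 - 1*(-347))*(3/2) = (√91 + 347)*(3/2) = (347 + √91)*(3/2) = 1041/2 + 3*√91/2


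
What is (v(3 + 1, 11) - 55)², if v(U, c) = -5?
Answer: 3600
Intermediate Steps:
(v(3 + 1, 11) - 55)² = (-5 - 55)² = (-60)² = 3600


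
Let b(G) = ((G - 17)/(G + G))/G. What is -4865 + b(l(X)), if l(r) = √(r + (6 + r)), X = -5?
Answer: -38903/8 - I/4 ≈ -4862.9 - 0.25*I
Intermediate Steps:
l(r) = √(6 + 2*r)
b(G) = (-17 + G)/(2*G²) (b(G) = ((-17 + G)/((2*G)))/G = ((-17 + G)*(1/(2*G)))/G = ((-17 + G)/(2*G))/G = (-17 + G)/(2*G²))
-4865 + b(l(X)) = -4865 + (-17 + √(6 + 2*(-5)))/(2*(√(6 + 2*(-5)))²) = -4865 + (-17 + √(6 - 10))/(2*(√(6 - 10))²) = -4865 + (-17 + √(-4))/(2*(√(-4))²) = -4865 + (-17 + 2*I)/(2*(2*I)²) = -4865 + (½)*(-¼)*(-17 + 2*I) = -4865 + (17/8 - I/4) = -38903/8 - I/4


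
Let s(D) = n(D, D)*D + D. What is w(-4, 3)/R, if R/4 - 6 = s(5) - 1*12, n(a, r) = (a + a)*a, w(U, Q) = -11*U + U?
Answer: 10/249 ≈ 0.040161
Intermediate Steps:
w(U, Q) = -10*U
n(a, r) = 2*a² (n(a, r) = (2*a)*a = 2*a²)
s(D) = D + 2*D³ (s(D) = (2*D²)*D + D = 2*D³ + D = D + 2*D³)
R = 996 (R = 24 + 4*((5 + 2*5³) - 1*12) = 24 + 4*((5 + 2*125) - 12) = 24 + 4*((5 + 250) - 12) = 24 + 4*(255 - 12) = 24 + 4*243 = 24 + 972 = 996)
w(-4, 3)/R = -10*(-4)/996 = 40*(1/996) = 10/249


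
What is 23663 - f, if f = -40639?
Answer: 64302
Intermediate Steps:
23663 - f = 23663 - 1*(-40639) = 23663 + 40639 = 64302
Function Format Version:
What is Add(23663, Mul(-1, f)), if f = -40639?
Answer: 64302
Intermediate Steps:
Add(23663, Mul(-1, f)) = Add(23663, Mul(-1, -40639)) = Add(23663, 40639) = 64302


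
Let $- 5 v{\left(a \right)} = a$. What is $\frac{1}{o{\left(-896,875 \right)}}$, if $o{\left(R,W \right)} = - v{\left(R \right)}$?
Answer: $- \frac{5}{896} \approx -0.0055804$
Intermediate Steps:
$v{\left(a \right)} = - \frac{a}{5}$
$o{\left(R,W \right)} = \frac{R}{5}$ ($o{\left(R,W \right)} = - \frac{\left(-1\right) R}{5} = \frac{R}{5}$)
$\frac{1}{o{\left(-896,875 \right)}} = \frac{1}{\frac{1}{5} \left(-896\right)} = \frac{1}{- \frac{896}{5}} = - \frac{5}{896}$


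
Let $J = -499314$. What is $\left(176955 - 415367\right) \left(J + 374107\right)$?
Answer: $29850851284$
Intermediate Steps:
$\left(176955 - 415367\right) \left(J + 374107\right) = \left(176955 - 415367\right) \left(-499314 + 374107\right) = \left(-238412\right) \left(-125207\right) = 29850851284$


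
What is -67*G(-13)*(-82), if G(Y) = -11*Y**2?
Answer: -10213346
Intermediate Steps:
-67*G(-13)*(-82) = -(-737)*(-13)**2*(-82) = -(-737)*169*(-82) = -67*(-1859)*(-82) = 124553*(-82) = -10213346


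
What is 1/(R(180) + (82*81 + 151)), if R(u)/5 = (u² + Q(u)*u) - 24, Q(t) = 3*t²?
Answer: 1/87648673 ≈ 1.1409e-8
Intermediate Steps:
R(u) = -120 + 5*u² + 15*u³ (R(u) = 5*((u² + (3*u²)*u) - 24) = 5*((u² + 3*u³) - 24) = 5*(-24 + u² + 3*u³) = -120 + 5*u² + 15*u³)
1/(R(180) + (82*81 + 151)) = 1/((-120 + 5*180² + 15*180³) + (82*81 + 151)) = 1/((-120 + 5*32400 + 15*5832000) + (6642 + 151)) = 1/((-120 + 162000 + 87480000) + 6793) = 1/(87641880 + 6793) = 1/87648673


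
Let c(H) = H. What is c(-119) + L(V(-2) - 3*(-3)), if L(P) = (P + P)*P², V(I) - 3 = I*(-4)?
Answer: 15881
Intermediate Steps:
V(I) = 3 - 4*I (V(I) = 3 + I*(-4) = 3 - 4*I)
L(P) = 2*P³ (L(P) = (2*P)*P² = 2*P³)
c(-119) + L(V(-2) - 3*(-3)) = -119 + 2*((3 - 4*(-2)) - 3*(-3))³ = -119 + 2*((3 + 8) + 9)³ = -119 + 2*(11 + 9)³ = -119 + 2*20³ = -119 + 2*8000 = -119 + 16000 = 15881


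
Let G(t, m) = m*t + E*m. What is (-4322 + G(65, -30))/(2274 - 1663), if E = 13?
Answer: -6662/611 ≈ -10.903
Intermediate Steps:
G(t, m) = 13*m + m*t (G(t, m) = m*t + 13*m = 13*m + m*t)
(-4322 + G(65, -30))/(2274 - 1663) = (-4322 - 30*(13 + 65))/(2274 - 1663) = (-4322 - 30*78)/611 = (-4322 - 2340)*(1/611) = -6662*1/611 = -6662/611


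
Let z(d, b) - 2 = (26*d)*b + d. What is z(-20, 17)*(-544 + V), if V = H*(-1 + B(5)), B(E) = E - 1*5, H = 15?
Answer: 4951622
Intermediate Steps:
B(E) = -5 + E (B(E) = E - 5 = -5 + E)
z(d, b) = 2 + d + 26*b*d (z(d, b) = 2 + ((26*d)*b + d) = 2 + (26*b*d + d) = 2 + (d + 26*b*d) = 2 + d + 26*b*d)
V = -15 (V = 15*(-1 + (-5 + 5)) = 15*(-1 + 0) = 15*(-1) = -15)
z(-20, 17)*(-544 + V) = (2 - 20 + 26*17*(-20))*(-544 - 15) = (2 - 20 - 8840)*(-559) = -8858*(-559) = 4951622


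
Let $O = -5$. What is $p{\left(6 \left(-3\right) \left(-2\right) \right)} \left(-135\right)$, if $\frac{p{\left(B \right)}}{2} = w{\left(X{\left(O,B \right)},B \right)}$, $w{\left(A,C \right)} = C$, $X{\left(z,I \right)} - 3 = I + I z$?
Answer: $-9720$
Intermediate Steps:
$X{\left(z,I \right)} = 3 + I + I z$ ($X{\left(z,I \right)} = 3 + \left(I + I z\right) = 3 + I + I z$)
$p{\left(B \right)} = 2 B$
$p{\left(6 \left(-3\right) \left(-2\right) \right)} \left(-135\right) = 2 \cdot 6 \left(-3\right) \left(-2\right) \left(-135\right) = 2 \left(\left(-18\right) \left(-2\right)\right) \left(-135\right) = 2 \cdot 36 \left(-135\right) = 72 \left(-135\right) = -9720$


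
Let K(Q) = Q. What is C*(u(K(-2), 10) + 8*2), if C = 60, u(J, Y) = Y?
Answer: 1560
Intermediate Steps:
C*(u(K(-2), 10) + 8*2) = 60*(10 + 8*2) = 60*(10 + 16) = 60*26 = 1560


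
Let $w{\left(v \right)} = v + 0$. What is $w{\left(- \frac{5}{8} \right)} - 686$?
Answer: $- \frac{5493}{8} \approx -686.63$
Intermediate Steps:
$w{\left(v \right)} = v$
$w{\left(- \frac{5}{8} \right)} - 686 = - \frac{5}{8} - 686 = - \frac{5493}{8}$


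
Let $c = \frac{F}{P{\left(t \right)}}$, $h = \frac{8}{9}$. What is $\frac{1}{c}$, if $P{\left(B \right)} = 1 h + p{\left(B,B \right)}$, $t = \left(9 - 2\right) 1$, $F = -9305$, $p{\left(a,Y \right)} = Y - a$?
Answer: $- \frac{8}{83745} \approx -9.5528 \cdot 10^{-5}$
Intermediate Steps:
$h = \frac{8}{9}$ ($h = 8 \cdot \frac{1}{9} = \frac{8}{9} \approx 0.88889$)
$t = 7$ ($t = 7 \cdot 1 = 7$)
$P{\left(B \right)} = \frac{8}{9}$ ($P{\left(B \right)} = 1 \cdot \frac{8}{9} + \left(B - B\right) = \frac{8}{9} + 0 = \frac{8}{9}$)
$c = - \frac{83745}{8}$ ($c = - \frac{9305}{\frac{8}{9}} = \left(-9305\right) \frac{9}{8} = - \frac{83745}{8} \approx -10468.0$)
$\frac{1}{c} = \frac{1}{- \frac{83745}{8}} = - \frac{8}{83745}$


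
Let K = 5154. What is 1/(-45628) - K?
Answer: -235166713/45628 ≈ -5154.0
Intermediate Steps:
1/(-45628) - K = 1/(-45628) - 1*5154 = -1/45628 - 5154 = -235166713/45628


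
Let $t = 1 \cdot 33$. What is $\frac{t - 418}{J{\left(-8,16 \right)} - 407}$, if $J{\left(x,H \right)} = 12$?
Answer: $\frac{77}{79} \approx 0.97468$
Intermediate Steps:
$t = 33$
$\frac{t - 418}{J{\left(-8,16 \right)} - 407} = \frac{33 - 418}{12 - 407} = - \frac{385}{-395} = \left(-385\right) \left(- \frac{1}{395}\right) = \frac{77}{79}$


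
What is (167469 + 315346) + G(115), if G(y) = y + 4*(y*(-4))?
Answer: 481090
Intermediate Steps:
G(y) = -15*y (G(y) = y + 4*(-4*y) = y - 16*y = -15*y)
(167469 + 315346) + G(115) = (167469 + 315346) - 15*115 = 482815 - 1725 = 481090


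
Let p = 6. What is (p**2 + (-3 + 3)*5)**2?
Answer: 1296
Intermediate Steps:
(p**2 + (-3 + 3)*5)**2 = (6**2 + (-3 + 3)*5)**2 = (36 + 0*5)**2 = (36 + 0)**2 = 36**2 = 1296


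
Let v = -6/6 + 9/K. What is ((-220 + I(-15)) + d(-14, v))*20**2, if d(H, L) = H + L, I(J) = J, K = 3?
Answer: -98800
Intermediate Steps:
v = 2 (v = -6/6 + 9/3 = -6*1/6 + 9*(1/3) = -1 + 3 = 2)
((-220 + I(-15)) + d(-14, v))*20**2 = ((-220 - 15) + (-14 + 2))*20**2 = (-235 - 12)*400 = -247*400 = -98800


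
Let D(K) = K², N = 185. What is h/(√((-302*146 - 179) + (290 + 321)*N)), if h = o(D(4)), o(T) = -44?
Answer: -22*√17191/17191 ≈ -0.16779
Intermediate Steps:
h = -44
h/(√((-302*146 - 179) + (290 + 321)*N)) = -44/√((-302*146 - 179) + (290 + 321)*185) = -44/√((-44092 - 179) + 611*185) = -44/√(-44271 + 113035) = -44*√17191/34382 = -22*√17191/17191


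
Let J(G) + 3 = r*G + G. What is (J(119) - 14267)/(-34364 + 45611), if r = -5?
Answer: -14746/11247 ≈ -1.3111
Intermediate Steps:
J(G) = -3 - 4*G (J(G) = -3 + (-5*G + G) = -3 - 4*G)
(J(119) - 14267)/(-34364 + 45611) = ((-3 - 4*119) - 14267)/(-34364 + 45611) = ((-3 - 476) - 14267)/11247 = (-479 - 14267)*(1/11247) = -14746*1/11247 = -14746/11247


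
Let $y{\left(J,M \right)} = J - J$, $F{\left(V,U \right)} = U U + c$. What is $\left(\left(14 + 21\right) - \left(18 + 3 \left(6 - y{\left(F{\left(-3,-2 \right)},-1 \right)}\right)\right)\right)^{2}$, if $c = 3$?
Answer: $1$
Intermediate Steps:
$F{\left(V,U \right)} = 3 + U^{2}$ ($F{\left(V,U \right)} = U U + 3 = U^{2} + 3 = 3 + U^{2}$)
$y{\left(J,M \right)} = 0$
$\left(\left(14 + 21\right) - \left(18 + 3 \left(6 - y{\left(F{\left(-3,-2 \right)},-1 \right)}\right)\right)\right)^{2} = \left(\left(14 + 21\right) + \left(- 3 \left(6 - 0\right) + 6 \left(-3\right)\right)\right)^{2} = \left(35 - \left(18 + 3 \left(6 + 0\right)\right)\right)^{2} = \left(35 - 36\right)^{2} = \left(-1\right)^{2} = 1$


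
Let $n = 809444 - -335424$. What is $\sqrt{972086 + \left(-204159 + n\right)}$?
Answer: $\sqrt{1912795} \approx 1383.0$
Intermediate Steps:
$n = 1144868$ ($n = 809444 + 335424 = 1144868$)
$\sqrt{972086 + \left(-204159 + n\right)} = \sqrt{972086 + \left(-204159 + 1144868\right)} = \sqrt{972086 + 940709} = \sqrt{1912795}$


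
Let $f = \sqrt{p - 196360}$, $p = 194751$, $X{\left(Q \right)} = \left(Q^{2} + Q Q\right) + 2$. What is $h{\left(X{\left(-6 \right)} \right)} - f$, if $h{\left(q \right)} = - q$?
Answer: $-74 - i \sqrt{1609} \approx -74.0 - 40.112 i$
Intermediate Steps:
$X{\left(Q \right)} = 2 + 2 Q^{2}$ ($X{\left(Q \right)} = \left(Q^{2} + Q^{2}\right) + 2 = 2 Q^{2} + 2 = 2 + 2 Q^{2}$)
$f = i \sqrt{1609}$ ($f = \sqrt{194751 - 196360} = \sqrt{-1609} = i \sqrt{1609} \approx 40.112 i$)
$h{\left(X{\left(-6 \right)} \right)} - f = - (2 + 2 \left(-6\right)^{2}) - i \sqrt{1609} = - (2 + 2 \cdot 36) - i \sqrt{1609} = - (2 + 72) - i \sqrt{1609} = \left(-1\right) 74 - i \sqrt{1609} = -74 - i \sqrt{1609}$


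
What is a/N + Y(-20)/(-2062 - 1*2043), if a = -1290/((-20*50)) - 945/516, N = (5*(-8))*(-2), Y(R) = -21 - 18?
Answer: 96489/35303000 ≈ 0.0027332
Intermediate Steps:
Y(R) = -39
N = 80 (N = -40*(-2) = 80)
a = -582/1075 (a = -1290/(-1000) - 945*1/516 = -1290*(-1/1000) - 315/172 = 129/100 - 315/172 = -582/1075 ≈ -0.54140)
a/N + Y(-20)/(-2062 - 1*2043) = -582/1075/80 - 39/(-2062 - 1*2043) = -582/1075*1/80 - 39/(-2062 - 2043) = -291/43000 - 39/(-4105) = -291/43000 - 39*(-1/4105) = -291/43000 + 39/4105 = 96489/35303000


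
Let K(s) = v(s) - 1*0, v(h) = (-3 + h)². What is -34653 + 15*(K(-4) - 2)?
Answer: -33948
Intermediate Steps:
K(s) = (-3 + s)² (K(s) = (-3 + s)² - 1*0 = (-3 + s)² + 0 = (-3 + s)²)
-34653 + 15*(K(-4) - 2) = -34653 + 15*((-3 - 4)² - 2) = -34653 + 15*((-7)² - 2) = -34653 + 15*(49 - 2) = -34653 + 15*47 = -34653 + 705 = -33948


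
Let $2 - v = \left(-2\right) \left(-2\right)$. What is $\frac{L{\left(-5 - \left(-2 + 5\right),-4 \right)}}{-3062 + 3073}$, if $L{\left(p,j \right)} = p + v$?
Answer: $- \frac{10}{11} \approx -0.90909$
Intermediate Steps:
$v = -2$ ($v = 2 - \left(-2\right) \left(-2\right) = 2 - 4 = -2$)
$L{\left(p,j \right)} = -2 + p$ ($L{\left(p,j \right)} = p - 2 = -2 + p$)
$\frac{L{\left(-5 - \left(-2 + 5\right),-4 \right)}}{-3062 + 3073} = \frac{-2 - 8}{-3062 + 3073} = \frac{-2 - 8}{11} = \frac{1}{11} \left(-10\right) = - \frac{10}{11}$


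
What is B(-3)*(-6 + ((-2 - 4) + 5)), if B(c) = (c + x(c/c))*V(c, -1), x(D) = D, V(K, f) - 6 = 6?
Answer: 168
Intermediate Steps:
V(K, f) = 12 (V(K, f) = 6 + 6 = 12)
B(c) = 12 + 12*c (B(c) = (c + c/c)*12 = (c + 1)*12 = (1 + c)*12 = 12 + 12*c)
B(-3)*(-6 + ((-2 - 4) + 5)) = (12 + 12*(-3))*(-6 + ((-2 - 4) + 5)) = (12 - 36)*(-6 + (-6 + 5)) = -24*(-6 - 1) = -24*(-7) = 168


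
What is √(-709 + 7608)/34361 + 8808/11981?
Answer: 8808/11981 + √6899/34361 ≈ 0.73758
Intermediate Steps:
√(-709 + 7608)/34361 + 8808/11981 = √6899*(1/34361) + 8808*(1/11981) = √6899/34361 + 8808/11981 = 8808/11981 + √6899/34361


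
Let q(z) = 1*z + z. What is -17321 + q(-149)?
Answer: -17619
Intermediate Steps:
q(z) = 2*z (q(z) = z + z = 2*z)
-17321 + q(-149) = -17321 + 2*(-149) = -17321 - 298 = -17619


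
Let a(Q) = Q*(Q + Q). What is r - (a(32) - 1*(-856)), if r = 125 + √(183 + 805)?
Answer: -2779 + 2*√247 ≈ -2747.6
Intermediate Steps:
a(Q) = 2*Q² (a(Q) = Q*(2*Q) = 2*Q²)
r = 125 + 2*√247 (r = 125 + √988 = 125 + 2*√247 ≈ 156.43)
r - (a(32) - 1*(-856)) = (125 + 2*√247) - (2*32² - 1*(-856)) = (125 + 2*√247) - (2*1024 + 856) = (125 + 2*√247) - (2048 + 856) = (125 + 2*√247) - 1*2904 = (125 + 2*√247) - 2904 = -2779 + 2*√247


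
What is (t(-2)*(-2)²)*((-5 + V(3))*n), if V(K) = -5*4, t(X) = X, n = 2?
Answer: 400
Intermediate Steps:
V(K) = -20
(t(-2)*(-2)²)*((-5 + V(3))*n) = (-2*(-2)²)*((-5 - 20)*2) = (-2*4)*(-25*2) = -8*(-50) = 400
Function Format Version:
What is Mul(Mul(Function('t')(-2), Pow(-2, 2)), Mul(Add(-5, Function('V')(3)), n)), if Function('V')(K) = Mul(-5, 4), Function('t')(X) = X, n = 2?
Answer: 400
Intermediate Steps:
Function('V')(K) = -20
Mul(Mul(Function('t')(-2), Pow(-2, 2)), Mul(Add(-5, Function('V')(3)), n)) = Mul(Mul(-2, Pow(-2, 2)), Mul(Add(-5, -20), 2)) = Mul(Mul(-2, 4), Mul(-25, 2)) = Mul(-8, -50) = 400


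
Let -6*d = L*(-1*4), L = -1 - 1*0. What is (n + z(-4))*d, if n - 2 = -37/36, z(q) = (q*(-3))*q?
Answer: 1693/54 ≈ 31.352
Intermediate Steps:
L = -1 (L = -1 + 0 = -1)
z(q) = -3*q² (z(q) = (-3*q)*q = -3*q²)
d = -⅔ (d = -(-1)*(-1*4)/6 = -(-1)*(-4)/6 = -⅙*4 = -⅔ ≈ -0.66667)
n = 35/36 (n = 2 - 37/36 = 35/36 ≈ 0.97222)
(n + z(-4))*d = (35/36 - 3*(-4)²)*(-⅔) = (35/36 - 3*16)*(-⅔) = (35/36 - 48)*(-⅔) = -1693/36*(-⅔) = 1693/54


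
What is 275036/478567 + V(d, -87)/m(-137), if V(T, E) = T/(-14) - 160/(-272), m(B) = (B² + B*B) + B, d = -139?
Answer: 8475480121/14740257714 ≈ 0.57499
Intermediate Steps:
m(B) = B + 2*B² (m(B) = (B² + B²) + B = 2*B² + B = B + 2*B²)
V(T, E) = 10/17 - T/14 (V(T, E) = T*(-1/14) - 160*(-1/272) = -T/14 + 10/17 = 10/17 - T/14)
275036/478567 + V(d, -87)/m(-137) = 275036/478567 + (10/17 - 1/14*(-139))/((-137*(1 + 2*(-137)))) = 275036*(1/478567) + (10/17 + 139/14)/((-137*(1 - 274))) = 275036/478567 + 2503/(238*((-137*(-273)))) = 275036/478567 + (2503/238)/37401 = 275036/478567 + (2503/238)*(1/37401) = 275036/478567 + 2503/8901438 = 8475480121/14740257714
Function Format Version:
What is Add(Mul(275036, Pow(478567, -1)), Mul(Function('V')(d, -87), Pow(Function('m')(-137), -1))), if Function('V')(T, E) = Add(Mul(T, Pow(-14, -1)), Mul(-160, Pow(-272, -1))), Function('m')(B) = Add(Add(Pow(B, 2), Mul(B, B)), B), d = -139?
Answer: Rational(8475480121, 14740257714) ≈ 0.57499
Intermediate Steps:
Function('m')(B) = Add(B, Mul(2, Pow(B, 2))) (Function('m')(B) = Add(Add(Pow(B, 2), Pow(B, 2)), B) = Add(Mul(2, Pow(B, 2)), B) = Add(B, Mul(2, Pow(B, 2))))
Function('V')(T, E) = Add(Rational(10, 17), Mul(Rational(-1, 14), T)) (Function('V')(T, E) = Add(Mul(T, Rational(-1, 14)), Mul(-160, Rational(-1, 272))) = Add(Mul(Rational(-1, 14), T), Rational(10, 17)) = Add(Rational(10, 17), Mul(Rational(-1, 14), T)))
Add(Mul(275036, Pow(478567, -1)), Mul(Function('V')(d, -87), Pow(Function('m')(-137), -1))) = Add(Mul(275036, Pow(478567, -1)), Mul(Add(Rational(10, 17), Mul(Rational(-1, 14), -139)), Pow(Mul(-137, Add(1, Mul(2, -137))), -1))) = Add(Mul(275036, Rational(1, 478567)), Mul(Add(Rational(10, 17), Rational(139, 14)), Pow(Mul(-137, Add(1, -274)), -1))) = Add(Rational(275036, 478567), Mul(Rational(2503, 238), Pow(Mul(-137, -273), -1))) = Add(Rational(275036, 478567), Mul(Rational(2503, 238), Pow(37401, -1))) = Add(Rational(275036, 478567), Mul(Rational(2503, 238), Rational(1, 37401))) = Add(Rational(275036, 478567), Rational(2503, 8901438)) = Rational(8475480121, 14740257714)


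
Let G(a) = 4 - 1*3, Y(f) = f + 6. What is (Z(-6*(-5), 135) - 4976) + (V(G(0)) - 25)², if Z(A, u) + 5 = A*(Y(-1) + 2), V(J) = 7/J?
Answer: -4447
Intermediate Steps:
Y(f) = 6 + f
G(a) = 1 (G(a) = 4 - 3 = 1)
Z(A, u) = -5 + 7*A (Z(A, u) = -5 + A*((6 - 1) + 2) = -5 + A*(5 + 2) = -5 + A*7 = -5 + 7*A)
(Z(-6*(-5), 135) - 4976) + (V(G(0)) - 25)² = ((-5 + 7*(-6*(-5))) - 4976) + (7/1 - 25)² = ((-5 + 7*30) - 4976) + (7*1 - 25)² = ((-5 + 210) - 4976) + (7 - 25)² = (205 - 4976) + (-18)² = -4771 + 324 = -4447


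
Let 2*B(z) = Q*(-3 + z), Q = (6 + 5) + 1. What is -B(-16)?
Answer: 114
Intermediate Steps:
Q = 12 (Q = 11 + 1 = 12)
B(z) = -18 + 6*z (B(z) = (12*(-3 + z))/2 = (-36 + 12*z)/2 = -18 + 6*z)
-B(-16) = -(-18 + 6*(-16)) = -(-18 - 96) = -1*(-114) = 114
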